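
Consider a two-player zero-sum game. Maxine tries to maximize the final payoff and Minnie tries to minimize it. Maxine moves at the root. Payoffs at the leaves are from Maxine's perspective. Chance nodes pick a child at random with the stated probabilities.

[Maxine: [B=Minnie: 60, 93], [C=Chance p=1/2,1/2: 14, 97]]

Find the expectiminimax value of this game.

60

B (Minnie): min(60, 93) = 60
C (Chance): 1/2·14 + 1/2·97 = 55.5
Root (Maxine): max(60, 55.5) = 60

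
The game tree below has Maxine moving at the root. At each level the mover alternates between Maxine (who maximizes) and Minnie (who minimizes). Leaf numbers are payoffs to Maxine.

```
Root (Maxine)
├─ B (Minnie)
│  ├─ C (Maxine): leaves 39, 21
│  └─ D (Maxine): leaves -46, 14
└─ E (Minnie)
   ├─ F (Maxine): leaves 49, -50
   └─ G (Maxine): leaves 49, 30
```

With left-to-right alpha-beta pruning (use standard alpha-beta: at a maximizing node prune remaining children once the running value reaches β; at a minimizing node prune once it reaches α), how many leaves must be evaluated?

7

C [α=-∞,β=+∞]: v=39
D [α=-∞,β=39]: v=14
B [α=-∞,β=+∞]: v=14
F [α=14,β=+∞]: v=49
G [α=14,β=49]: v=49 after child 1 ≥ β → β-cutoff, skip 1
E [α=14,β=+∞]: v=49
Root [α=-∞,β=+∞]: v=49
Leaves evaluated: 7 of 8.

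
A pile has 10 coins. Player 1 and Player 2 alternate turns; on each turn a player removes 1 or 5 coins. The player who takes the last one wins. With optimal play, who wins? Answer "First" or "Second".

Mark each pile size as W (mover wins) or L (mover loses):
i:   0  1  2  3  4  5  6  7  8  9 10
     L  W  L  W  L  W  L  W  L  W  L
Position 10 is L, so the second player wins.

Second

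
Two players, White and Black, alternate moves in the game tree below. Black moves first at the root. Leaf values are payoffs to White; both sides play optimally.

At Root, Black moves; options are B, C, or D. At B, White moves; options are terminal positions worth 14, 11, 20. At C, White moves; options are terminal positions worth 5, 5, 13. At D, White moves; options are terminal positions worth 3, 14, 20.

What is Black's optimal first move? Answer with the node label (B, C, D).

B (White): max(14, 11, 20) = 20
C (White): max(5, 5, 13) = 13
D (White): max(3, 14, 20) = 20
Root (Black): min(20, 13, 20) = 13
Black picks the child with the lowest value: C (value 13).

C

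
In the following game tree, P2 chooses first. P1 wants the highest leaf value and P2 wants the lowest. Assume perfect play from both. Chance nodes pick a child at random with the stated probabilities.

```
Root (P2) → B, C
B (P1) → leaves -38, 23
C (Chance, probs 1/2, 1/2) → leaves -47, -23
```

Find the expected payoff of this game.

B (P1): max(-38, 23) = 23
C (Chance): 1/2·-47 + 1/2·-23 = -35
Root (P2): min(23, -35) = -35

-35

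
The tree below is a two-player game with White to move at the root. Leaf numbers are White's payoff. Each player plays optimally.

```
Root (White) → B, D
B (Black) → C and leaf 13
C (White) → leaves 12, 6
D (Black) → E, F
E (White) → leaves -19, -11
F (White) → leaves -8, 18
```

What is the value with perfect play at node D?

-11

E: max(-19, -11) = -11
F: max(-8, 18) = 18
D: min(-11, 18) = -11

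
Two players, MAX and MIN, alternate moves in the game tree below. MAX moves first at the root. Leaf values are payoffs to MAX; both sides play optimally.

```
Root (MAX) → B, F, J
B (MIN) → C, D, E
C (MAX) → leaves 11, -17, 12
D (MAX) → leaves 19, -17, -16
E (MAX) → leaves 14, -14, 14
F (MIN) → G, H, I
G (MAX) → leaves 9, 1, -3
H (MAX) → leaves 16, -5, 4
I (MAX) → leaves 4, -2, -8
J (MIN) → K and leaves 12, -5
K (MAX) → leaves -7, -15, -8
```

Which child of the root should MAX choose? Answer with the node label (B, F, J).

B

C (MAX): max(11, -17, 12) = 12
D (MAX): max(19, -17, -16) = 19
E (MAX): max(14, -14, 14) = 14
B (MIN): min(12, 19, 14) = 12
G (MAX): max(9, 1, -3) = 9
H (MAX): max(16, -5, 4) = 16
I (MAX): max(4, -2, -8) = 4
F (MIN): min(9, 16, 4) = 4
K (MAX): max(-7, -15, -8) = -7
J (MIN): min(-7, 12, -5) = -7
Root (MAX): max(12, 4, -7) = 12
MAX picks the child with the highest value: B (value 12).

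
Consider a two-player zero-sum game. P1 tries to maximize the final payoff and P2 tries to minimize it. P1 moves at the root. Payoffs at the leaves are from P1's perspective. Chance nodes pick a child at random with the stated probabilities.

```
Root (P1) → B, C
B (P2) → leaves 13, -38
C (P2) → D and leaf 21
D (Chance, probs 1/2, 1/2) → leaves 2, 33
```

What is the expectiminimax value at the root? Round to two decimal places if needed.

B (P2): min(13, -38) = -38
D (Chance): 1/2·2 + 1/2·33 = 17.5
C (P2): min(17.5, 21) = 17.5
Root (P1): max(-38, 17.5) = 17.5

17.5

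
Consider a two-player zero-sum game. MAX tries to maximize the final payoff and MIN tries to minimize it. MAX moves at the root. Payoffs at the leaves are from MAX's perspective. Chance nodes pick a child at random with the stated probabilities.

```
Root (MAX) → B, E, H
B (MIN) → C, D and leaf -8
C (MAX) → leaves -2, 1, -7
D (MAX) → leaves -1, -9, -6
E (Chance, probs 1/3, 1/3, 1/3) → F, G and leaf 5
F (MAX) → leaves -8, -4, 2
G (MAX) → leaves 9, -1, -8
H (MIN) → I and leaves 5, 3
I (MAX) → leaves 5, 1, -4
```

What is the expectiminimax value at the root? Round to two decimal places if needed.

C (MAX): max(-2, 1, -7) = 1
D (MAX): max(-1, -9, -6) = -1
B (MIN): min(1, -1, -8) = -8
F (MAX): max(-8, -4, 2) = 2
G (MAX): max(9, -1, -8) = 9
E (Chance): 1/3·2 + 1/3·9 + 1/3·5 = 5.33
I (MAX): max(5, 1, -4) = 5
H (MIN): min(5, 5, 3) = 3
Root (MAX): max(-8, 5.33, 3) = 5.33

5.33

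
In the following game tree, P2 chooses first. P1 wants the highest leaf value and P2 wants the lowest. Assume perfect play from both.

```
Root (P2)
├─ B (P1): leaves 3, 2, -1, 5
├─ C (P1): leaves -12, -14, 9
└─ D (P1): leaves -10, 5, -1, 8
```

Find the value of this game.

5

B (P1): max(3, 2, -1, 5) = 5
C (P1): max(-12, -14, 9) = 9
D (P1): max(-10, 5, -1, 8) = 8
Root (P2): min(5, 9, 8) = 5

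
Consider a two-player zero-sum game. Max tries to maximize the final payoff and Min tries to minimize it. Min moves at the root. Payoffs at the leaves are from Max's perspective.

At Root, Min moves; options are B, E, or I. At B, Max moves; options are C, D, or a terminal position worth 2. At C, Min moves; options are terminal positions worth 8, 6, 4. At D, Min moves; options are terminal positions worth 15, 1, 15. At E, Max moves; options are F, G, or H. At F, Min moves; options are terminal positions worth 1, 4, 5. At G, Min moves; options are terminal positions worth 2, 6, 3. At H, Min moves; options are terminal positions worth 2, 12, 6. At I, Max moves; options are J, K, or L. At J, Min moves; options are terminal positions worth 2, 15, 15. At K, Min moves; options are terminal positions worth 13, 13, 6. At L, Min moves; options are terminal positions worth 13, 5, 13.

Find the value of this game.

2

C (Min): min(8, 6, 4) = 4
D (Min): min(15, 1, 15) = 1
B (Max): max(4, 1, 2) = 4
F (Min): min(1, 4, 5) = 1
G (Min): min(2, 6, 3) = 2
H (Min): min(2, 12, 6) = 2
E (Max): max(1, 2, 2) = 2
J (Min): min(2, 15, 15) = 2
K (Min): min(13, 13, 6) = 6
L (Min): min(13, 5, 13) = 5
I (Max): max(2, 6, 5) = 6
Root (Min): min(4, 2, 6) = 2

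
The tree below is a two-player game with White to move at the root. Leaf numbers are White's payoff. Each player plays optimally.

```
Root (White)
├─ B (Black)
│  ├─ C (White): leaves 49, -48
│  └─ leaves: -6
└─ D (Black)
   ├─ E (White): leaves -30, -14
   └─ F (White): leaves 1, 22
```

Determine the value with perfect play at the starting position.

-6

C (White): max(49, -48) = 49
B (Black): min(49, -6) = -6
E (White): max(-30, -14) = -14
F (White): max(1, 22) = 22
D (Black): min(-14, 22) = -14
Root (White): max(-6, -14) = -6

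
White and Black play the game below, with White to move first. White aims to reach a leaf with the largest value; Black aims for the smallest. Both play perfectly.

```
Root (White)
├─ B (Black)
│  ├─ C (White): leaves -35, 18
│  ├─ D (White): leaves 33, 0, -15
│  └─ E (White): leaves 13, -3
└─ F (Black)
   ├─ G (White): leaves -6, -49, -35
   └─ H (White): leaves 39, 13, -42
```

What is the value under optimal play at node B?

C: max(-35, 18) = 18
D: max(33, 0, -15) = 33
E: max(13, -3) = 13
B: min(18, 33, 13) = 13

13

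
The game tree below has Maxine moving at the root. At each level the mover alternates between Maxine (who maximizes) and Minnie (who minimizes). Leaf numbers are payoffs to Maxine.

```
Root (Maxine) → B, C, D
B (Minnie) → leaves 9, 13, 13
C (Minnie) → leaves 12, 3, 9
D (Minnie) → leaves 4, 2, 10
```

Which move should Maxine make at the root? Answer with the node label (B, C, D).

B

B (Minnie): min(9, 13, 13) = 9
C (Minnie): min(12, 3, 9) = 3
D (Minnie): min(4, 2, 10) = 2
Root (Maxine): max(9, 3, 2) = 9
Maxine picks the child with the highest value: B (value 9).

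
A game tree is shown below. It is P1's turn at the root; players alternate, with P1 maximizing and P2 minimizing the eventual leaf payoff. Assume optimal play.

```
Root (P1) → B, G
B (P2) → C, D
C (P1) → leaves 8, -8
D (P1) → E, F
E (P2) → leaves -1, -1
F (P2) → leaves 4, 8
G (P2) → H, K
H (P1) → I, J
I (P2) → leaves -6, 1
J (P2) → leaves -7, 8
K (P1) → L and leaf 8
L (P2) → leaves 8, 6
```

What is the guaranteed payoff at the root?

4

C (P1): max(8, -8) = 8
E (P2): min(-1, -1) = -1
F (P2): min(4, 8) = 4
D (P1): max(-1, 4) = 4
B (P2): min(8, 4) = 4
I (P2): min(-6, 1) = -6
J (P2): min(-7, 8) = -7
H (P1): max(-6, -7) = -6
L (P2): min(8, 6) = 6
K (P1): max(6, 8) = 8
G (P2): min(-6, 8) = -6
Root (P1): max(4, -6) = 4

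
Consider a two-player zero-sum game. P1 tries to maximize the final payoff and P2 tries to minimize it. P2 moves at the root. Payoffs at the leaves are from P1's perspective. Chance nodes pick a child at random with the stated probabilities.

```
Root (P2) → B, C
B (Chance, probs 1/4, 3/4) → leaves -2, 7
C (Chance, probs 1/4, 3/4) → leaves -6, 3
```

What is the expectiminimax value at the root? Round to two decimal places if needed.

0.75

B (Chance): 1/4·-2 + 3/4·7 = 4.75
C (Chance): 1/4·-6 + 3/4·3 = 0.75
Root (P2): min(4.75, 0.75) = 0.75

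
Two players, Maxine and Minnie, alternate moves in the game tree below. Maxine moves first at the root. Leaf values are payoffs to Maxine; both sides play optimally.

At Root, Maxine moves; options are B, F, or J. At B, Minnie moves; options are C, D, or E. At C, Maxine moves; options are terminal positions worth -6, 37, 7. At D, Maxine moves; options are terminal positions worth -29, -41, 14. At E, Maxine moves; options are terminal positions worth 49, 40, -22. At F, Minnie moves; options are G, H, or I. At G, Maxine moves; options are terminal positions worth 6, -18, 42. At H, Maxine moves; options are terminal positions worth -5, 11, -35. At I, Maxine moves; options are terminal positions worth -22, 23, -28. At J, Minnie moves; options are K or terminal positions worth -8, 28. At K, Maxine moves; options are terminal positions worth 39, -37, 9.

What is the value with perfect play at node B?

C: max(-6, 37, 7) = 37
D: max(-29, -41, 14) = 14
E: max(49, 40, -22) = 49
B: min(37, 14, 49) = 14

14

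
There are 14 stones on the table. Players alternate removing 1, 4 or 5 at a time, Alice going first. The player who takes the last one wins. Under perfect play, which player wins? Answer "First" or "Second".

First

Compute winning (W) and losing (L) positions by backward induction:
i:   0  1  2  3  4  5  6  7  8  9 10 11 12 13 14
     L  W  L  W  W  W  W  W  L  W  L  W  W  W  W
Position 14 is W, so the first player wins.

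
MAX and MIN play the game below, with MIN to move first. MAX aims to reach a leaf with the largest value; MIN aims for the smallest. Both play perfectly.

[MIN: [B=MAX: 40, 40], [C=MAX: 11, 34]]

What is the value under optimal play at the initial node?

34

B (MAX): max(40, 40) = 40
C (MAX): max(11, 34) = 34
Root (MIN): min(40, 34) = 34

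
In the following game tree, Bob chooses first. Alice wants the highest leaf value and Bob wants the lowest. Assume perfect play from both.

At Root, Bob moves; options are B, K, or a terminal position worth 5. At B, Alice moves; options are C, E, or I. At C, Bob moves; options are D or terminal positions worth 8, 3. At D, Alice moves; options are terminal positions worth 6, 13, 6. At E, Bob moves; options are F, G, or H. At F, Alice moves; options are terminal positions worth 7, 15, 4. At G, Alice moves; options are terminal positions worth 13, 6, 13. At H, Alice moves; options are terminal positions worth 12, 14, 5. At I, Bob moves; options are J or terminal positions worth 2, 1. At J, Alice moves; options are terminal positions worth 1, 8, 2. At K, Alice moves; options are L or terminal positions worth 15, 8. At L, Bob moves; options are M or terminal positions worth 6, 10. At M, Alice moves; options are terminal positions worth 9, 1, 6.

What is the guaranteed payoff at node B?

D: max(6, 13, 6) = 13
C: min(13, 8, 3) = 3
F: max(7, 15, 4) = 15
G: max(13, 6, 13) = 13
H: max(12, 14, 5) = 14
E: min(15, 13, 14) = 13
J: max(1, 8, 2) = 8
I: min(8, 2, 1) = 1
B: max(3, 13, 1) = 13

13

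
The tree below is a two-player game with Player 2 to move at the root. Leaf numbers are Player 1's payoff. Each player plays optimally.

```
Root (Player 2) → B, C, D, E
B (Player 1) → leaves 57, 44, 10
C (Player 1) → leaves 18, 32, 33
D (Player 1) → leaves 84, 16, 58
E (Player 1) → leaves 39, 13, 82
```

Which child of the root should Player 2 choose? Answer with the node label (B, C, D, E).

C

B (Player 1): max(57, 44, 10) = 57
C (Player 1): max(18, 32, 33) = 33
D (Player 1): max(84, 16, 58) = 84
E (Player 1): max(39, 13, 82) = 82
Root (Player 2): min(57, 33, 84, 82) = 33
Player 2 picks the child with the lowest value: C (value 33).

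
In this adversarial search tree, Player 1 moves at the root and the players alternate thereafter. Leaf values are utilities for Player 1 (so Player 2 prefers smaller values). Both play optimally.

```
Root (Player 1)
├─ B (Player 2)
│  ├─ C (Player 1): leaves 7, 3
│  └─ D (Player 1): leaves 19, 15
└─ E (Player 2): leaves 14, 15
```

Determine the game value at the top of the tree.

14

C (Player 1): max(7, 3) = 7
D (Player 1): max(19, 15) = 19
B (Player 2): min(7, 19) = 7
E (Player 2): min(14, 15) = 14
Root (Player 1): max(7, 14) = 14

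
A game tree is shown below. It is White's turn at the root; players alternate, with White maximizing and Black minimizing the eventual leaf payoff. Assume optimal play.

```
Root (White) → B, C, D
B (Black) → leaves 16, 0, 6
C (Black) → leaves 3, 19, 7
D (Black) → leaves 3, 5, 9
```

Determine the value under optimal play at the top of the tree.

B (Black): min(16, 0, 6) = 0
C (Black): min(3, 19, 7) = 3
D (Black): min(3, 5, 9) = 3
Root (White): max(0, 3, 3) = 3

3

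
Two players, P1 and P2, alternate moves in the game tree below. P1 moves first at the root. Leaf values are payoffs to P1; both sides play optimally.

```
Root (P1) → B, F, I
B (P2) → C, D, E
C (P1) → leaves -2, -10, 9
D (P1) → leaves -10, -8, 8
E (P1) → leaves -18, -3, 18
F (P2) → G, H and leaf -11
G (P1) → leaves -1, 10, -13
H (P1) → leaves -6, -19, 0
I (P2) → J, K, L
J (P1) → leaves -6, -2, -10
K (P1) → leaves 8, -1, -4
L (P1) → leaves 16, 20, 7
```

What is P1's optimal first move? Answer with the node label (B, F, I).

C (P1): max(-2, -10, 9) = 9
D (P1): max(-10, -8, 8) = 8
E (P1): max(-18, -3, 18) = 18
B (P2): min(9, 8, 18) = 8
G (P1): max(-1, 10, -13) = 10
H (P1): max(-6, -19, 0) = 0
F (P2): min(10, 0, -11) = -11
J (P1): max(-6, -2, -10) = -2
K (P1): max(8, -1, -4) = 8
L (P1): max(16, 20, 7) = 20
I (P2): min(-2, 8, 20) = -2
Root (P1): max(8, -11, -2) = 8
P1 picks the child with the highest value: B (value 8).

B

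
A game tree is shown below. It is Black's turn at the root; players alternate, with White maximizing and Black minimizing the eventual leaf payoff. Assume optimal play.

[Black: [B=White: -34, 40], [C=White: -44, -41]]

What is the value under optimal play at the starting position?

-41

B (White): max(-34, 40) = 40
C (White): max(-44, -41) = -41
Root (Black): min(40, -41) = -41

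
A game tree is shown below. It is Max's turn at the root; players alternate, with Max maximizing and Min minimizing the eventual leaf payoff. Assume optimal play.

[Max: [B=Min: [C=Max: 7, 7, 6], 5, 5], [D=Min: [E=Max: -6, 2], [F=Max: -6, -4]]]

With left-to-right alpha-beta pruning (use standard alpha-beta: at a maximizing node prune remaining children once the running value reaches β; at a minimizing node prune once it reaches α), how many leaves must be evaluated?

7

C [α=-∞,β=+∞]: v=7
B [α=-∞,β=+∞]: v=5
E [α=5,β=+∞]: v=2
D [α=5,β=+∞]: v=2 after child 1 ≤ α → α-cutoff, skip 1
Root [α=-∞,β=+∞]: v=5
Leaves evaluated: 7 of 9.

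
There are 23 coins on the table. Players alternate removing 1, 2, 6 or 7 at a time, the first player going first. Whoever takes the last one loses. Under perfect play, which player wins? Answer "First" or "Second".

First

Mark each pile size as W (mover wins) or L (mover loses):
i:   0  1  2  3  4  5  6  7  8  9 10 11 12 13 14 15 16 17 18 19 20 21 22 23
     W  L  W  W  L  W  W  W  W  L  W  W  L  W  W  W  W  L  W  W  L  W  W  W
Position 23 is W, so the first player wins.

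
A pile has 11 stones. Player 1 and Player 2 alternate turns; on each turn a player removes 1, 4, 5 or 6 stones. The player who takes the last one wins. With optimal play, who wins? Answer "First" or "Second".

Second

Positions where the player to move wins (W) vs loses (L):
i:   0  1  2  3  4  5  6  7  8  9 10 11
     L  W  L  W  W  W  W  W  W  L  W  L
Position 11 is L, so the second player wins.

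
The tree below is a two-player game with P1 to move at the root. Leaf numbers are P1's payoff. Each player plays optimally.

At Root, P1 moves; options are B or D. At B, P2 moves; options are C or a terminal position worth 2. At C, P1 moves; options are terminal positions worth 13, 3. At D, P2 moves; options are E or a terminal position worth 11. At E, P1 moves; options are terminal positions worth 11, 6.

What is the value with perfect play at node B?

2

C: max(13, 3) = 13
B: min(13, 2) = 2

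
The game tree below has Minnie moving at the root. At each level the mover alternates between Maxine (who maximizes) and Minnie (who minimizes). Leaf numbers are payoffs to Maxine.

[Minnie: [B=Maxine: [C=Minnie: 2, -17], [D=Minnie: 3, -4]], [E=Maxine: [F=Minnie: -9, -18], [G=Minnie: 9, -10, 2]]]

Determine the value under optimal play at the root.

-10

C (Minnie): min(2, -17) = -17
D (Minnie): min(3, -4) = -4
B (Maxine): max(-17, -4) = -4
F (Minnie): min(-9, -18) = -18
G (Minnie): min(9, -10, 2) = -10
E (Maxine): max(-18, -10) = -10
Root (Minnie): min(-4, -10) = -10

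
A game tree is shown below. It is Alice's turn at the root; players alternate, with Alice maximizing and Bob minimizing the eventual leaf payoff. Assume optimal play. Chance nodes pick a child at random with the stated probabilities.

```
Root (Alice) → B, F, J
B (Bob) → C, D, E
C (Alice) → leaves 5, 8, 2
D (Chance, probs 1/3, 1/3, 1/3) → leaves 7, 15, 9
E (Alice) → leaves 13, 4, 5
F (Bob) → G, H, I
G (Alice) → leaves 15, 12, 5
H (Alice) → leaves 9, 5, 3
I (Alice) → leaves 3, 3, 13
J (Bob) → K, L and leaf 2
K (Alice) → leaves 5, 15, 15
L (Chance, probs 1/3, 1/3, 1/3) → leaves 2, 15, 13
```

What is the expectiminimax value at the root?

9

C (Alice): max(5, 8, 2) = 8
D (Chance): 1/3·7 + 1/3·15 + 1/3·9 = 10.33
E (Alice): max(13, 4, 5) = 13
B (Bob): min(8, 10.33, 13) = 8
G (Alice): max(15, 12, 5) = 15
H (Alice): max(9, 5, 3) = 9
I (Alice): max(3, 3, 13) = 13
F (Bob): min(15, 9, 13) = 9
K (Alice): max(5, 15, 15) = 15
L (Chance): 1/3·2 + 1/3·15 + 1/3·13 = 10
J (Bob): min(15, 10, 2) = 2
Root (Alice): max(8, 9, 2) = 9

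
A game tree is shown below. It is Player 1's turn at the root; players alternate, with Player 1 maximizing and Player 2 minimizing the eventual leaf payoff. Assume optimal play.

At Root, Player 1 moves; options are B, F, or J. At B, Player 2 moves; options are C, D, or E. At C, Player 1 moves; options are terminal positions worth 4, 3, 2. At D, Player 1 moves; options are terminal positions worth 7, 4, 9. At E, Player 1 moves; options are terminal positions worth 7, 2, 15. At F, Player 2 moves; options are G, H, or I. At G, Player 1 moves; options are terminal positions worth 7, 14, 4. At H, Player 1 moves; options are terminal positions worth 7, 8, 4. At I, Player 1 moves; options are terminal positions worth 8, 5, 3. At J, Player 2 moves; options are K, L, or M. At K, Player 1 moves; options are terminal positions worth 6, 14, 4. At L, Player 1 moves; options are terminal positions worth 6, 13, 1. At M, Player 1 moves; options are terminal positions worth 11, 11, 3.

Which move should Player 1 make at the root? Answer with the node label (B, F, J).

C (Player 1): max(4, 3, 2) = 4
D (Player 1): max(7, 4, 9) = 9
E (Player 1): max(7, 2, 15) = 15
B (Player 2): min(4, 9, 15) = 4
G (Player 1): max(7, 14, 4) = 14
H (Player 1): max(7, 8, 4) = 8
I (Player 1): max(8, 5, 3) = 8
F (Player 2): min(14, 8, 8) = 8
K (Player 1): max(6, 14, 4) = 14
L (Player 1): max(6, 13, 1) = 13
M (Player 1): max(11, 11, 3) = 11
J (Player 2): min(14, 13, 11) = 11
Root (Player 1): max(4, 8, 11) = 11
Player 1 picks the child with the highest value: J (value 11).

J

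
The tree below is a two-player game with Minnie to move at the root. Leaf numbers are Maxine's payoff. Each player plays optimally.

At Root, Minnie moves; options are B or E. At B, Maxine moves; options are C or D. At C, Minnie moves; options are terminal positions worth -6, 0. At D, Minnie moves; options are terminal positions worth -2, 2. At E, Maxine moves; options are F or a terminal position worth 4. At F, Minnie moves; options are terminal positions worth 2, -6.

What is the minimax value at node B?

C: min(-6, 0) = -6
D: min(-2, 2) = -2
B: max(-6, -2) = -2

-2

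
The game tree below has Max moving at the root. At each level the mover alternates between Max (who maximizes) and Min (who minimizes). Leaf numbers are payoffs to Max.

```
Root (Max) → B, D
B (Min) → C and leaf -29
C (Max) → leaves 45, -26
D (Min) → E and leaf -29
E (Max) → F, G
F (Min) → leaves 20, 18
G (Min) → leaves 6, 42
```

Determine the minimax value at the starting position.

C (Max): max(45, -26) = 45
B (Min): min(45, -29) = -29
F (Min): min(20, 18) = 18
G (Min): min(6, 42) = 6
E (Max): max(18, 6) = 18
D (Min): min(18, -29) = -29
Root (Max): max(-29, -29) = -29

-29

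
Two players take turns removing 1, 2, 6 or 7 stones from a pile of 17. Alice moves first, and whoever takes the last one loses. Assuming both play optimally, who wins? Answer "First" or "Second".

Second

Compute winning (W) and losing (L) positions by backward induction:
i:   0  1  2  3  4  5  6  7  8  9 10 11 12 13 14 15 16 17
     W  L  W  W  L  W  W  W  W  L  W  W  L  W  W  W  W  L
Position 17 is L, so the second player wins.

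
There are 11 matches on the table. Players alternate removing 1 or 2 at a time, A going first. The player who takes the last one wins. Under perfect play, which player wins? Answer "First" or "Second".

i:   0  1  2  3  4  5  6  7  8  9 10 11
     L  W  W  L  W  W  L  W  W  L  W  W
Position 11 is W, so the first player wins.

First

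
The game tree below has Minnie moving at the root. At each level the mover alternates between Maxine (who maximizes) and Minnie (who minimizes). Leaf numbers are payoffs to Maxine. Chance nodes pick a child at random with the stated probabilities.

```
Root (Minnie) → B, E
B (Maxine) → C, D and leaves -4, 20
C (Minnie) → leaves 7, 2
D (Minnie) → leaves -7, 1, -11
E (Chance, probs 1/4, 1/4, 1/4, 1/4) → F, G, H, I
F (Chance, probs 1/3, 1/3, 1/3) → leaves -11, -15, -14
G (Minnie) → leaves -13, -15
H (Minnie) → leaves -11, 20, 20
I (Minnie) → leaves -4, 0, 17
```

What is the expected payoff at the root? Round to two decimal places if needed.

C (Minnie): min(7, 2) = 2
D (Minnie): min(-7, 1, -11) = -11
B (Maxine): max(2, -11, -4, 20) = 20
F (Chance): 1/3·-11 + 1/3·-15 + 1/3·-14 = -13.33
G (Minnie): min(-13, -15) = -15
H (Minnie): min(-11, 20, 20) = -11
I (Minnie): min(-4, 0, 17) = -4
E (Chance): 1/4·-13.33 + 1/4·-15 + 1/4·-11 + 1/4·-4 = -10.83
Root (Minnie): min(20, -10.83) = -10.83

-10.83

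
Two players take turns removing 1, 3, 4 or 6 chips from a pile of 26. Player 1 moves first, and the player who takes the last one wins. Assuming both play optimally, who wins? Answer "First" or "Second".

First

i:   0  1  2  3  4  5  6  7  8  9 10 11 12 13 14 15 16 17 18 19 20 21 22 23 24 25 26
     L  W  L  W  W  W  W  L  W  L  W  W  W  W  L  W  L  W  W  W  W  L  W  L  W  W  W
Position 26 is W, so the first player wins.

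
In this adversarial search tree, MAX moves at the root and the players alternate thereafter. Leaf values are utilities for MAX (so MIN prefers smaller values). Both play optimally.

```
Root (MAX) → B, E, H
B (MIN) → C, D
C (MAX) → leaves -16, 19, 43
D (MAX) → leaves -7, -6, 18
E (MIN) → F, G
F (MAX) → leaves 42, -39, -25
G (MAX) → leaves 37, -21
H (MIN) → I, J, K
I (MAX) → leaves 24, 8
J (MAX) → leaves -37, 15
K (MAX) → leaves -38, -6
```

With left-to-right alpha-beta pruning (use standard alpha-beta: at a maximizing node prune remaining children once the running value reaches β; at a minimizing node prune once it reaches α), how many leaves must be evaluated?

C [α=-∞,β=+∞]: v=43
D [α=-∞,β=43]: v=18
B [α=-∞,β=+∞]: v=18
F [α=18,β=+∞]: v=42
G [α=18,β=42]: v=37
E [α=18,β=+∞]: v=37
I [α=37,β=+∞]: v=24
H [α=37,β=+∞]: v=24 after child 1 ≤ α → α-cutoff, skip 2
Root [α=-∞,β=+∞]: v=37
Leaves evaluated: 13 of 17.

13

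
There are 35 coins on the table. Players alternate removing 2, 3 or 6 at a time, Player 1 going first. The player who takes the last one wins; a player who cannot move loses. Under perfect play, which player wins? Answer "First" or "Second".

W/L table (W = player to move can force a win):
i:   0  1  2  3  4  5  6  7  8  9 10 11 12 13 14 15 16 17 18 19 20 21 22 23 24 25 26 27 28 29 30 31 32 33 34 35
     L  L  W  W  W  L  W  W  W  L  L  W  W  W  L  W  W  W  L  L  W  W  W  L  W  W  W  L  L  W  W  W  L  W  W  W
Position 35 is W, so the first player wins.

First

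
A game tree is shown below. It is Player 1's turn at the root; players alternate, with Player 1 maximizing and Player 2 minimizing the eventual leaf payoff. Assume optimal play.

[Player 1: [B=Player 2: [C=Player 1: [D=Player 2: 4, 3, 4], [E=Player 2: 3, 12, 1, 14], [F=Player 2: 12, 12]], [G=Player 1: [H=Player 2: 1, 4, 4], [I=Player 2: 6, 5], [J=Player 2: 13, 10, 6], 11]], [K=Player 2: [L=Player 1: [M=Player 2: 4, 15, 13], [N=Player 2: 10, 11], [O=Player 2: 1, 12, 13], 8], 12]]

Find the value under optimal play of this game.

D (Player 2): min(4, 3, 4) = 3
E (Player 2): min(3, 12, 1, 14) = 1
F (Player 2): min(12, 12) = 12
C (Player 1): max(3, 1, 12) = 12
H (Player 2): min(1, 4, 4) = 1
I (Player 2): min(6, 5) = 5
J (Player 2): min(13, 10, 6) = 6
G (Player 1): max(1, 5, 6, 11) = 11
B (Player 2): min(12, 11) = 11
M (Player 2): min(4, 15, 13) = 4
N (Player 2): min(10, 11) = 10
O (Player 2): min(1, 12, 13) = 1
L (Player 1): max(4, 10, 1, 8) = 10
K (Player 2): min(10, 12) = 10
Root (Player 1): max(11, 10) = 11

11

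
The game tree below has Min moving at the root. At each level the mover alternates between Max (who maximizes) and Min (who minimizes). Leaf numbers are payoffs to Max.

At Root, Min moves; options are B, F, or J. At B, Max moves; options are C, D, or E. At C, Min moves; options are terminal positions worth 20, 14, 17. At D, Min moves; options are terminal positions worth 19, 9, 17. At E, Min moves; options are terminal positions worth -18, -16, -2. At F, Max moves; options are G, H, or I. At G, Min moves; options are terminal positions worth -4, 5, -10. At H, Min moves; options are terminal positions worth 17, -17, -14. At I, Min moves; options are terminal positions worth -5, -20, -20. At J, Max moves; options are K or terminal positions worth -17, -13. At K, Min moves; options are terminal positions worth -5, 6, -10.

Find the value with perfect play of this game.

-10

C (Min): min(20, 14, 17) = 14
D (Min): min(19, 9, 17) = 9
E (Min): min(-18, -16, -2) = -18
B (Max): max(14, 9, -18) = 14
G (Min): min(-4, 5, -10) = -10
H (Min): min(17, -17, -14) = -17
I (Min): min(-5, -20, -20) = -20
F (Max): max(-10, -17, -20) = -10
K (Min): min(-5, 6, -10) = -10
J (Max): max(-10, -17, -13) = -10
Root (Min): min(14, -10, -10) = -10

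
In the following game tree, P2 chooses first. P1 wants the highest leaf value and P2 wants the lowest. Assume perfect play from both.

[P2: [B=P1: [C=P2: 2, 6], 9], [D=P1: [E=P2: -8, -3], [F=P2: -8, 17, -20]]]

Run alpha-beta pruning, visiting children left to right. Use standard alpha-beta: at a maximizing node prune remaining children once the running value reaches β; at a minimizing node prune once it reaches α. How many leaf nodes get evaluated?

6

C [α=-∞,β=+∞]: v=2
B [α=-∞,β=+∞]: v=9
E [α=-∞,β=9]: v=-8
F [α=-8,β=9]: v=-8 after child 1 ≤ α → α-cutoff, skip 2
D [α=-∞,β=9]: v=-8
Root [α=-∞,β=+∞]: v=-8
Leaves evaluated: 6 of 8.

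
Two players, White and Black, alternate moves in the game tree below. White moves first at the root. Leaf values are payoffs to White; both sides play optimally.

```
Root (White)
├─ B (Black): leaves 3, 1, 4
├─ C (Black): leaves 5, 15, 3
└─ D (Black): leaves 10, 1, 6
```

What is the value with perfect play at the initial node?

B (Black): min(3, 1, 4) = 1
C (Black): min(5, 15, 3) = 3
D (Black): min(10, 1, 6) = 1
Root (White): max(1, 3, 1) = 3

3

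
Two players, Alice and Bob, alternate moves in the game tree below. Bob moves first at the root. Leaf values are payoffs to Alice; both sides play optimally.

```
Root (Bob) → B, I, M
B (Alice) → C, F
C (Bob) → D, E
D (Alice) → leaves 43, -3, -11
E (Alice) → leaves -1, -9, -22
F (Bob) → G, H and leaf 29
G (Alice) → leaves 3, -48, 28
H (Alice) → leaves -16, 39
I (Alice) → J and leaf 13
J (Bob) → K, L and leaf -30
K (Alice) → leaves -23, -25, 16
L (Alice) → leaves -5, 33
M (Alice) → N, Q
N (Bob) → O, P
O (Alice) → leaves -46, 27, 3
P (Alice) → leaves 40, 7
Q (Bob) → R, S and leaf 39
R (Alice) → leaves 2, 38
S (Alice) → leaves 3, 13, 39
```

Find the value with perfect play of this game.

13

D (Alice): max(43, -3, -11) = 43
E (Alice): max(-1, -9, -22) = -1
C (Bob): min(43, -1) = -1
G (Alice): max(3, -48, 28) = 28
H (Alice): max(-16, 39) = 39
F (Bob): min(28, 39, 29) = 28
B (Alice): max(-1, 28) = 28
K (Alice): max(-23, -25, 16) = 16
L (Alice): max(-5, 33) = 33
J (Bob): min(16, 33, -30) = -30
I (Alice): max(-30, 13) = 13
O (Alice): max(-46, 27, 3) = 27
P (Alice): max(40, 7) = 40
N (Bob): min(27, 40) = 27
R (Alice): max(2, 38) = 38
S (Alice): max(3, 13, 39) = 39
Q (Bob): min(38, 39, 39) = 38
M (Alice): max(27, 38) = 38
Root (Bob): min(28, 13, 38) = 13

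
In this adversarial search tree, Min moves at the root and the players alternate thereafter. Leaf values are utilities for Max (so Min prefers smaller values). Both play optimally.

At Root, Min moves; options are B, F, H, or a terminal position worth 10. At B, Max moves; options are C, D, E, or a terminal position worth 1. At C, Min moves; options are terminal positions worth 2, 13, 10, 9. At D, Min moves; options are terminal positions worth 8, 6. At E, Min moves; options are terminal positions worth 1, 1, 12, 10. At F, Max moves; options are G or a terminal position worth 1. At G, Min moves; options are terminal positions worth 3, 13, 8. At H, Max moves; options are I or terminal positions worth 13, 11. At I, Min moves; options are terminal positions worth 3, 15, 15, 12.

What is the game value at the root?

C (Min): min(2, 13, 10, 9) = 2
D (Min): min(8, 6) = 6
E (Min): min(1, 1, 12, 10) = 1
B (Max): max(2, 6, 1, 1) = 6
G (Min): min(3, 13, 8) = 3
F (Max): max(3, 1) = 3
I (Min): min(3, 15, 15, 12) = 3
H (Max): max(3, 13, 11) = 13
Root (Min): min(6, 3, 13, 10) = 3

3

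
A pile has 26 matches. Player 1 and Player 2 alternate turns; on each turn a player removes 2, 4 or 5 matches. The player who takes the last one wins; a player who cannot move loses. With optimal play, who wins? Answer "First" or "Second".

First

i:   0  1  2  3  4  5  6  7  8  9 10 11 12 13 14 15 16 17 18 19 20 21 22 23 24 25 26
     L  L  W  W  W  W  W  L  L  W  W  W  W  W  L  L  W  W  W  W  W  L  L  W  W  W  W
Position 26 is W, so the first player wins.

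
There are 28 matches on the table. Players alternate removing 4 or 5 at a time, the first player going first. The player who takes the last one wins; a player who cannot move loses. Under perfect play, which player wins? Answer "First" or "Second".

Second

Mark each pile size as W (mover wins) or L (mover loses):
i:   0  1  2  3  4  5  6  7  8  9 10 11 12 13 14 15 16 17 18 19 20 21 22 23 24 25 26 27 28
     L  L  L  L  W  W  W  W  W  L  L  L  L  W  W  W  W  W  L  L  L  L  W  W  W  W  W  L  L
Position 28 is L, so the second player wins.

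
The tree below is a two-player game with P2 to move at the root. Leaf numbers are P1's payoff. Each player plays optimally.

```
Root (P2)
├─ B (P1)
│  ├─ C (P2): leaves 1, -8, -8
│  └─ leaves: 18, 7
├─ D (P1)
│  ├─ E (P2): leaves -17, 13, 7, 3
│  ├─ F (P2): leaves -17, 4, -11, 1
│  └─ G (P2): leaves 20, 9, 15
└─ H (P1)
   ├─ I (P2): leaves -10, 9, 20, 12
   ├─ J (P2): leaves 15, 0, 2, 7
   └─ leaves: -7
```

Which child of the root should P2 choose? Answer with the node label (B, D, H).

C (P2): min(1, -8, -8) = -8
B (P1): max(-8, 18, 7) = 18
E (P2): min(-17, 13, 7, 3) = -17
F (P2): min(-17, 4, -11, 1) = -17
G (P2): min(20, 9, 15) = 9
D (P1): max(-17, -17, 9) = 9
I (P2): min(-10, 9, 20, 12) = -10
J (P2): min(15, 0, 2, 7) = 0
H (P1): max(-10, 0, -7) = 0
Root (P2): min(18, 9, 0) = 0
P2 picks the child with the lowest value: H (value 0).

H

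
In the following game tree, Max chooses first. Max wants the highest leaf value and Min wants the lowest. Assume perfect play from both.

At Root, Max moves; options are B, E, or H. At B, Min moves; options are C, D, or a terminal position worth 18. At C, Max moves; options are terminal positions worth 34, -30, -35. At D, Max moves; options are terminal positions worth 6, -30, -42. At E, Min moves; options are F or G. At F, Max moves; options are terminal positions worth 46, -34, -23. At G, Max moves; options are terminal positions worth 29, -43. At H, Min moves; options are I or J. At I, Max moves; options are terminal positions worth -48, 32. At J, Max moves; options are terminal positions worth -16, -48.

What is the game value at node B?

C: max(34, -30, -35) = 34
D: max(6, -30, -42) = 6
B: min(34, 6, 18) = 6

6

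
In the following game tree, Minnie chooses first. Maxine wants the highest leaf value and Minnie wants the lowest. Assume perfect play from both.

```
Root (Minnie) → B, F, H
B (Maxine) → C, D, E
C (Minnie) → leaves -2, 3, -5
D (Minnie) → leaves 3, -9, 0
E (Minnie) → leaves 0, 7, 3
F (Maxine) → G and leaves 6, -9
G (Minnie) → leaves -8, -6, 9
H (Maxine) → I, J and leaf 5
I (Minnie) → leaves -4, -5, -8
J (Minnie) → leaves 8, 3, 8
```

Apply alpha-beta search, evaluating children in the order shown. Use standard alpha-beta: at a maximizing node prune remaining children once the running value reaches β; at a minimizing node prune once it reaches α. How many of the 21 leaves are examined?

18

C [α=-∞,β=+∞]: v=-5
D [α=-5,β=+∞]: v=-9 after child 2 ≤ α → α-cutoff, skip 1
E [α=-5,β=+∞]: v=0
B [α=-∞,β=+∞]: v=0
G [α=-∞,β=0]: v=-8
F [α=-∞,β=0]: v=6 after child 2 ≥ β → β-cutoff, skip 1
I [α=-∞,β=0]: v=-8
J [α=-8,β=0]: v=3
H [α=-∞,β=0]: v=3 after child 2 ≥ β → β-cutoff, skip 1
Root [α=-∞,β=+∞]: v=0
Leaves evaluated: 18 of 21.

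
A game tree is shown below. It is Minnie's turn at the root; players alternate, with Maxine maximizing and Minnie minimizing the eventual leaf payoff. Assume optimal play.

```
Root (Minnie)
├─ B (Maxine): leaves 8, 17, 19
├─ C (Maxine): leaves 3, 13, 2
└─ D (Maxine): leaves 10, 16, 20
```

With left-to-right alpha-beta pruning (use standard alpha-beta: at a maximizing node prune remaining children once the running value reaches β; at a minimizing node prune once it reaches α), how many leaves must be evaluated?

B [α=-∞,β=+∞]: v=19
C [α=-∞,β=19]: v=13
D [α=-∞,β=13]: v=16 after child 2 ≥ β → β-cutoff, skip 1
Root [α=-∞,β=+∞]: v=13
Leaves evaluated: 8 of 9.

8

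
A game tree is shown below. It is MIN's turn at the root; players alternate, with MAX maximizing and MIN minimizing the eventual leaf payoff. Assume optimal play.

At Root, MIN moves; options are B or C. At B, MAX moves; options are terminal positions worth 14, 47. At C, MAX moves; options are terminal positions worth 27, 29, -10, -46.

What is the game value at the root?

B (MAX): max(14, 47) = 47
C (MAX): max(27, 29, -10, -46) = 29
Root (MIN): min(47, 29) = 29

29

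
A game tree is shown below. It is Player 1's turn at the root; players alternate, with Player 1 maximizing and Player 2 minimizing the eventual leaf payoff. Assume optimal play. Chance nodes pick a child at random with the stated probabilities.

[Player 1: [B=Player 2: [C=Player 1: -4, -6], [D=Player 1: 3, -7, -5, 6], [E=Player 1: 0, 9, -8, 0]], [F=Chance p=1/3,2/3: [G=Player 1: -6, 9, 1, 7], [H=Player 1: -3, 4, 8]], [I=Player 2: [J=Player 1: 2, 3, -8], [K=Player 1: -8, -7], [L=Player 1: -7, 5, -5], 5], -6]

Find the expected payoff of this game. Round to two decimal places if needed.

8.33

C (Player 1): max(-4, -6) = -4
D (Player 1): max(3, -7, -5, 6) = 6
E (Player 1): max(0, 9, -8, 0) = 9
B (Player 2): min(-4, 6, 9) = -4
G (Player 1): max(-6, 9, 1, 7) = 9
H (Player 1): max(-3, 4, 8) = 8
F (Chance): 1/3·9 + 2/3·8 = 8.33
J (Player 1): max(2, 3, -8) = 3
K (Player 1): max(-8, -7) = -7
L (Player 1): max(-7, 5, -5) = 5
I (Player 2): min(3, -7, 5, 5) = -7
Root (Player 1): max(-4, 8.33, -7, -6) = 8.33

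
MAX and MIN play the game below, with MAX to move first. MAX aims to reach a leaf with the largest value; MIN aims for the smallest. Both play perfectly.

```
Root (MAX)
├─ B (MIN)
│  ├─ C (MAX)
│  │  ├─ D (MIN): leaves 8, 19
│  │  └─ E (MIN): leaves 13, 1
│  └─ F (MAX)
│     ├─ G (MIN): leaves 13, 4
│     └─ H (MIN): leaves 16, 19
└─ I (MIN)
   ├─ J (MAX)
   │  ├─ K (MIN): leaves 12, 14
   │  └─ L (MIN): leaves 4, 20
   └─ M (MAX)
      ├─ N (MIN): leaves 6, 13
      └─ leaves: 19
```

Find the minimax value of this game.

D (MIN): min(8, 19) = 8
E (MIN): min(13, 1) = 1
C (MAX): max(8, 1) = 8
G (MIN): min(13, 4) = 4
H (MIN): min(16, 19) = 16
F (MAX): max(4, 16) = 16
B (MIN): min(8, 16) = 8
K (MIN): min(12, 14) = 12
L (MIN): min(4, 20) = 4
J (MAX): max(12, 4) = 12
N (MIN): min(6, 13) = 6
M (MAX): max(6, 19) = 19
I (MIN): min(12, 19) = 12
Root (MAX): max(8, 12) = 12

12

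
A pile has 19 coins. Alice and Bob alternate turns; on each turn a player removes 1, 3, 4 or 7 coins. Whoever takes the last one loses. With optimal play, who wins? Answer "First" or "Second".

Second

Mark each pile size as W (mover wins) or L (mover loses):
i:   0  1  2  3  4  5  6  7  8  9 10 11 12 13 14 15 16 17 18 19
     W  L  W  L  W  W  W  W  W  L  W  L  W  W  W  W  W  L  W  L
Position 19 is L, so the second player wins.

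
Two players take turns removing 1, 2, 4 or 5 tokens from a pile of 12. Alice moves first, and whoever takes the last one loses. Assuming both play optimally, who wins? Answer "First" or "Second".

First

Positions where the player to move wins (W) vs loses (L):
i:   0  1  2  3  4  5  6  7  8  9 10 11 12
     W  L  W  W  L  W  W  L  W  W  L  W  W
Position 12 is W, so the first player wins.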